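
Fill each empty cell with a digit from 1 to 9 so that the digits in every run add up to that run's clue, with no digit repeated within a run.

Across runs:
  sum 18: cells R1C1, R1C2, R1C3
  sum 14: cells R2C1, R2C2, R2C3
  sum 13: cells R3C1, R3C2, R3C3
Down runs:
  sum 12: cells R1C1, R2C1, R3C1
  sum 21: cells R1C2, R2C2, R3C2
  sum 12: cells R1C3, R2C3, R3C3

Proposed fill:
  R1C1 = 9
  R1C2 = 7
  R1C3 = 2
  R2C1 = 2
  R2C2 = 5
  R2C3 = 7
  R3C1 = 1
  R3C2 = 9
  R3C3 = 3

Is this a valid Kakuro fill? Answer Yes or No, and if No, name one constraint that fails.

Across: 9+7+2=18; 2+5+7=14; 1+9+3=13. Down: 9+2+1=12; 7+5+9=21; 2+7+3=12. No digit repeats within any run.

Yes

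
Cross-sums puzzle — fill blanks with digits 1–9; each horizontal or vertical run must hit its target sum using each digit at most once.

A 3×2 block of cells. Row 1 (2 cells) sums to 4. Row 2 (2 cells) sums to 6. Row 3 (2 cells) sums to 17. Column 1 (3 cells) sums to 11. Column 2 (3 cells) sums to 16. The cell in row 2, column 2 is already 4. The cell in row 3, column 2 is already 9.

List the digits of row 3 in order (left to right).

8 9

4 in 2 cells must be {1,3}; 17 in 2 cells must be {8,9}.
(1,2) = 16 − 13 = 3 completes the 16 down.
(2,1) = 6 − 4 = 2 completes the 6 across.
(3,1) = 17 − 9 = 8 completes the 17 across.
(1,1) = 4 − 3 = 1 completes the 4 across.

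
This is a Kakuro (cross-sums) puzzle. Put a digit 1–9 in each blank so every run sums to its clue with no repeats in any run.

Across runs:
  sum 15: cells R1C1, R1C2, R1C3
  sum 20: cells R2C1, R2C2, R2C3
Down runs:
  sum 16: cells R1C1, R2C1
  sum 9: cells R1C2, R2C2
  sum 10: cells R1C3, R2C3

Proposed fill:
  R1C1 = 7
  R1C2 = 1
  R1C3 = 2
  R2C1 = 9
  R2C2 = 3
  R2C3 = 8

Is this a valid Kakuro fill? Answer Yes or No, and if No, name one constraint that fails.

No — the down run R1C2–R2C2 sums to 4, not 9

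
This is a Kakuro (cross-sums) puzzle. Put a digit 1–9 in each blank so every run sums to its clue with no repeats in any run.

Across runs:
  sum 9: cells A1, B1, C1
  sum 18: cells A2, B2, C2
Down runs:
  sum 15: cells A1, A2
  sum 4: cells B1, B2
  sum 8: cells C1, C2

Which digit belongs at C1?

4 in 2 cells must be {1,3}.
The 9 across and the 15 down share only 6, so A1 = 6.
Given what's placed, B1 must be 1 to fit the 9 across and 4 down.
C1 = 9 − 7 = 2 completes the 9 across.
A2 = 15 − 6 = 9 completes the 15 down.
B2 = 4 − 1 = 3 completes the 4 down.
C2 = 18 − 12 = 6 completes the 18 across.

2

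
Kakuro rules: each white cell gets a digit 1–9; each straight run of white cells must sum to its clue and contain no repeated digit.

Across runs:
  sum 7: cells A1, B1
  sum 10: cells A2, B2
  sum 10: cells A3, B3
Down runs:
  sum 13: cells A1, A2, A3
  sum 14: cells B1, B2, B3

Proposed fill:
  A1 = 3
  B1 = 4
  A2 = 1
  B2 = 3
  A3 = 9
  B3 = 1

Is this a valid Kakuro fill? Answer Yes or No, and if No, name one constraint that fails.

No — the down run B1–B3 sums to 8, not 14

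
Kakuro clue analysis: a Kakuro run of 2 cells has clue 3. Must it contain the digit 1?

Yes

The only way to make 3 from 2 distinct digits is {1,2}, which contains 1.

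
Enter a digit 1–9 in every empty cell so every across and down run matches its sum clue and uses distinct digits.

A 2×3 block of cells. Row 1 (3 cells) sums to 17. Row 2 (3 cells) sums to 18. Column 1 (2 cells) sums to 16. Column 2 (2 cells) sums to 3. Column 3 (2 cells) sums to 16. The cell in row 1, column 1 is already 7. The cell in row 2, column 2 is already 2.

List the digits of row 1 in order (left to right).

7 1 9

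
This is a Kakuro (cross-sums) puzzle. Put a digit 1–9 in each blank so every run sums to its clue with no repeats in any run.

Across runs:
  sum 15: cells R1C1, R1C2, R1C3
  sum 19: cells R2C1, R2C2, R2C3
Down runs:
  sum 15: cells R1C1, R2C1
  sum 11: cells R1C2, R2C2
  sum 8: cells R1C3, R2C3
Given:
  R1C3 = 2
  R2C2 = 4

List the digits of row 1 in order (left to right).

R1C2 = 11 − 4 = 7 completes the 11 down.
R2C3 = 8 − 2 = 6 completes the 8 down.
R1C1 = 15 − 9 = 6 completes the 15 across.
R2C1 = 19 − 10 = 9 completes the 19 across.

6 7 2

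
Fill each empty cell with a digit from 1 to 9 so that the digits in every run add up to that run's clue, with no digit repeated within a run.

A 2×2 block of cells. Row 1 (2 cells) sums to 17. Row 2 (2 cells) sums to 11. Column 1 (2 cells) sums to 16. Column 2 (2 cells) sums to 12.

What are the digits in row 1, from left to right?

9 8

17 in 2 cells must be {8,9}; 16 in 2 cells must be {7,9}.
The 17 across and the 16 down share only 9, so (1,1) = 9.
(1,2) = 17 − 9 = 8 completes the 17 across.
(2,1) = 16 − 9 = 7 completes the 16 down.
(2,2) = 11 − 7 = 4 completes the 11 across.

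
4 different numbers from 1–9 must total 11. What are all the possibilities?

4 distinct digits from 1–9 sum between 10 and 30.
Only one set works: {1,2,3,5}.

{1,2,3,5}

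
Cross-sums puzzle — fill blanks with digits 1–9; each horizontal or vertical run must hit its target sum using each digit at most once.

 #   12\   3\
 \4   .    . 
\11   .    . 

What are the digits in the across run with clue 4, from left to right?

4 in 2 cells must be {1,3}; 3 in 2 cells must be {1,2}.
The 4 across and the 12 down share only 3, so R1C1 = 3.
R1C2 = 4 − 3 = 1 completes the 4 across.
R2C1 = 12 − 3 = 9 completes the 12 down.
R2C2 = 11 − 9 = 2 completes the 11 across.

3, 1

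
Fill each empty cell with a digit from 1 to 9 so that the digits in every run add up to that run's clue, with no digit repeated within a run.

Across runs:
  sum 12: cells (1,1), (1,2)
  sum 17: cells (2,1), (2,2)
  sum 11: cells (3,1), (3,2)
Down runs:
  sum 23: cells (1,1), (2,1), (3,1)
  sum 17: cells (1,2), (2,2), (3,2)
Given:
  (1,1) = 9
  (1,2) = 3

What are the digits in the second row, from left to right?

8 9

17 in 2 cells must be {8,9}; 23 in 3 cells must be {6,8,9}.
(2,1) = 8: the only remaining digit allowed by both the 17 across and the 23 down.
(2,2) = 17 − 8 = 9 completes the 17 across.
(3,1) = 23 − 17 = 6 completes the 23 down.
(3,2) = 11 − 6 = 5 completes the 11 across.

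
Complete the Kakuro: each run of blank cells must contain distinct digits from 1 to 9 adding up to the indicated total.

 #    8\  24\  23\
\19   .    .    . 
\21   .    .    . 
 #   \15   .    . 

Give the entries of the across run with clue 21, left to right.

24 in 3 cells must be {7,8,9}; 23 in 3 cells must be {6,8,9}.
Nothing is forced directly, so branch on R2C1, whose candidates are 5 or 6 or 7. If R2C1 = 5: that forces R1C1 = 3, R1C3 = 9, after which R2C3 would have to be in {7,9} for the 21 across but in {6,8} for the 23 down — contradiction. If R2C1 = 7: then R1C1 would have to be in {2,3,4,5,6,7,8,9} for the 19 across but in {1} for the 8 down — contradiction. So R2C1 = 6.
R1C1 = 8 − 6 = 2 completes the 8 down.
Given what's placed, R2C3 must be 8 to fit the 21 across and 23 down.
R1C3 = 9: the only remaining digit allowed by both the 19 across and the 23 down.
R2C2 = 21 − 14 = 7 completes the 21 across.

6 7 8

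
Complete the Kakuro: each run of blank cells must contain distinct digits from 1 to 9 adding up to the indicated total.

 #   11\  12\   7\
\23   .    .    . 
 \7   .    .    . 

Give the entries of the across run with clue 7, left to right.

2 4 1

23 in 3 cells must be {6,8,9}; 7 in 3 cells must be {1,2,4}.
The 23 across and the 7 down share only 6, so R1C3 = 6.
The 7 across and the 12 down share only 4, so R2C2 = 4.
R2C3 = 7 − 6 = 1 completes the 7 down.
R1C2 = 12 − 4 = 8 completes the 12 down.
R2C1 = 7 − 5 = 2 completes the 7 across.
R1C1 = 23 − 14 = 9 completes the 23 across.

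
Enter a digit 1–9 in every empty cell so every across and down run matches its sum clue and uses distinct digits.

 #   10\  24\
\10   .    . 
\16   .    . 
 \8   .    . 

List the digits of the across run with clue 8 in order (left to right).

16 in 2 cells must be {7,9}; 24 in 3 cells must be {7,8,9}.
The 16 across and the 10 down share only 7, so R2C1 = 7.
R2C2 = 16 − 7 = 9 completes the 16 across.
Given what's placed, R3C2 must be 7 to fit the 8 across and 24 down.
R1C2 = 24 − 16 = 8 completes the 24 down.
R3C1 = 8 − 7 = 1 completes the 8 across.
R1C1 = 10 − 8 = 2 completes the 10 across.

1 7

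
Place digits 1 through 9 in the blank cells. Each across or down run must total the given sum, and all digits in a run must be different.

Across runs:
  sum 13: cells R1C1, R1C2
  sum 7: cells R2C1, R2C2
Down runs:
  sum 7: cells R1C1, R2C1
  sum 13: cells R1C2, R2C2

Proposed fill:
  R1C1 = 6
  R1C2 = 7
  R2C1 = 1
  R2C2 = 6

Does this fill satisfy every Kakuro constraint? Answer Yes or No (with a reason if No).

Across: 6+7=13; 1+6=7. Down: 6+1=7; 7+6=13. No digit repeats within any run.

Yes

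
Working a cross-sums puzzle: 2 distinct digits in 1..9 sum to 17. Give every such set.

2 distinct digits from 1–9 sum between 3 and 17.
Only one set works: {8,9}.

{8,9}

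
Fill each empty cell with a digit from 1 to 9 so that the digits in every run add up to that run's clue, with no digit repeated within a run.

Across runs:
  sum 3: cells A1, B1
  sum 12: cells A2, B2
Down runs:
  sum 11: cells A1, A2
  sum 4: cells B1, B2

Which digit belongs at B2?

3

3 in 2 cells must be {1,2}; 4 in 2 cells must be {1,3}.
The 3 across and the 11 down share only 2, so A1 = 2.
B1 = 3 − 2 = 1 completes the 3 across.
A2 = 11 − 2 = 9 completes the 11 down.
B2 = 12 − 9 = 3 completes the 12 across.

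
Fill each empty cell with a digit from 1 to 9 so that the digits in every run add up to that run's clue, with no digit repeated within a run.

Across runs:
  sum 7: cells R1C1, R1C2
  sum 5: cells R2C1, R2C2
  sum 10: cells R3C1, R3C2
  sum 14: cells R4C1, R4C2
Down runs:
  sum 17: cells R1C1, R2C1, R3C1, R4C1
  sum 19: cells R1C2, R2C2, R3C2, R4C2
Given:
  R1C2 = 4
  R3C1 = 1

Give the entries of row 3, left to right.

1 9

R1C1 = 7 − 4 = 3 completes the 7 across.
Given what's placed, R2C1 must be 4 to fit the 5 across and 17 down.
R2C2 = 5 − 4 = 1 completes the 5 across.
R3C2 = 10 − 1 = 9 completes the 10 across.
R4C1 = 17 − 8 = 9 completes the 17 down.
R4C2 = 14 − 9 = 5 completes the 14 across.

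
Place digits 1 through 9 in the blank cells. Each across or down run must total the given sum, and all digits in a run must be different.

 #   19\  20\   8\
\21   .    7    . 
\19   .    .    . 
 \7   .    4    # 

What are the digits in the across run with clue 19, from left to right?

R2C2 = 20 − 11 = 9 completes the 20 down.
R3C1 = 7 − 4 = 3 completes the 7 across.
Given what's placed, R1C1 must be 9 to fit the 21 across and 19 down.
R1C3 = 21 − 16 = 5 completes the 21 across.
R2C1 = 19 − 12 = 7 completes the 19 down.
R2C3 = 19 − 16 = 3 completes the 19 across.

7, 9, 3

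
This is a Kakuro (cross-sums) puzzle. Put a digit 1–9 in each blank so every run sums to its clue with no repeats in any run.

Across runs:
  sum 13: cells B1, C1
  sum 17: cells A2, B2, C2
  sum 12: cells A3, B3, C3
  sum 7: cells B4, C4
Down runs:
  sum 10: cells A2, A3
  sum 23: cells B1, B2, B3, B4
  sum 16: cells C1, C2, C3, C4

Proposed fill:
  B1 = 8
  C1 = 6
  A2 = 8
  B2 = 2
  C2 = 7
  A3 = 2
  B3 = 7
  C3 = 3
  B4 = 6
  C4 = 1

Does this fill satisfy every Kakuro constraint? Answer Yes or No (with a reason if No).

No — the down run C1–C4 sums to 17, not 16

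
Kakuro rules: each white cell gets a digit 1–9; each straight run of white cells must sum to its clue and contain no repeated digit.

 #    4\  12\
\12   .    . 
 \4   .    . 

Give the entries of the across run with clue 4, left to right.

1 3

4 in 2 cells must be {1,3}.
The 12 across and the 4 down share only 3, so R1C1 = 3.
R1C2 = 12 − 3 = 9 completes the 12 across.
R2C1 = 4 − 3 = 1 completes the 4 down.
R2C2 = 4 − 1 = 3 completes the 4 across.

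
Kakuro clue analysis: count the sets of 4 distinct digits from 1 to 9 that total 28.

4 distinct digits from 1–9 sum between 10 and 30.
Enumerating: {4,7,8,9}, {5,6,8,9}.

2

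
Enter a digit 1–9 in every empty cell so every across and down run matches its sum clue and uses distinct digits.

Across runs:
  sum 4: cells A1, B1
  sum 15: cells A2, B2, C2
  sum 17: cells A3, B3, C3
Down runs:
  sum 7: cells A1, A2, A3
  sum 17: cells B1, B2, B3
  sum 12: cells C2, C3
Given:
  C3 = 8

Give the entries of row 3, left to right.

4, 5, 8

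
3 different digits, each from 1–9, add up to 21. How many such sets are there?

3 distinct digits from 1–9 sum between 6 and 24.
Enumerating: {4,8,9}, {5,7,9}, {6,7,8}.

3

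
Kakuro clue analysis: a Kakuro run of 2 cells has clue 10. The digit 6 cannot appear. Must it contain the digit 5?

Counterexample: {1,9} sums to 10 under that restriction without using 5.

No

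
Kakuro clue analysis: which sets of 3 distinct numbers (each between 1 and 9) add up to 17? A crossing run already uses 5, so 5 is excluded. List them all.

3 distinct digits from 1–9 sum between 6 and 24.
Dropping sets that contain 5.

{1,7,9}; {2,6,9}; {2,7,8}; {3,6,8}; {4,6,7}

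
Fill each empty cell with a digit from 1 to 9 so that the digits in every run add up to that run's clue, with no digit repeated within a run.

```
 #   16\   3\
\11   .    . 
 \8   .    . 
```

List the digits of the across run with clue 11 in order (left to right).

9 2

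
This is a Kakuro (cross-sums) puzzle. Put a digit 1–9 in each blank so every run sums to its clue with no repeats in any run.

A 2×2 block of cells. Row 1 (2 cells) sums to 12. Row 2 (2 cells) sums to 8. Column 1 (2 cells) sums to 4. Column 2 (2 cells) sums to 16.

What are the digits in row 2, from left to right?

4 in 2 cells must be {1,3}; 16 in 2 cells must be {7,9}.
The 12 across and the 4 down share only 3, so (1,1) = 3.
(1,2) = 12 − 3 = 9 completes the 12 across.
(2,1) = 4 − 3 = 1 completes the 4 down.
(2,2) = 8 − 1 = 7 completes the 8 across.

1, 7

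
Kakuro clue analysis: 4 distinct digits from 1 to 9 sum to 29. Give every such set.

{5,7,8,9}

4 distinct digits from 1–9 sum between 10 and 30.
Only one set works: {5,7,8,9}.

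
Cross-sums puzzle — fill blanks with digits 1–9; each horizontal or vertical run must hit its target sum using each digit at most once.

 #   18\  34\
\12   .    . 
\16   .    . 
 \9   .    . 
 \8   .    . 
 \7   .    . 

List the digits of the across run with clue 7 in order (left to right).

3 4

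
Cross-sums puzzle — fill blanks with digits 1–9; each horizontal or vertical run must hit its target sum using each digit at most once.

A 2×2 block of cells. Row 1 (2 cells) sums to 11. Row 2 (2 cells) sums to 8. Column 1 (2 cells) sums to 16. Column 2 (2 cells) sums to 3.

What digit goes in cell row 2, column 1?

16 in 2 cells must be {7,9}; 3 in 2 cells must be {1,2}.
The 11 across and the 3 down share only 2, so (1,2) = 2.
The 8 across and the 16 down share only 7, so (2,1) = 7.
(2,2) = 8 − 7 = 1 completes the 8 across.
(1,1) = 11 − 2 = 9 completes the 11 across.

7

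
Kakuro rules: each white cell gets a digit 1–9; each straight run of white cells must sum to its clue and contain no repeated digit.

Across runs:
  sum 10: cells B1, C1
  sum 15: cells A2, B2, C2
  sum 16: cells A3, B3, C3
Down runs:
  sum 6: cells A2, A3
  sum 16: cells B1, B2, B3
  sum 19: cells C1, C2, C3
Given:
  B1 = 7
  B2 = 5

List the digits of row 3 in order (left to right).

5, 4, 7

C1 = 10 − 7 = 3 completes the 10 across.
B3 = 16 − 12 = 4 completes the 16 down.
Given what's placed, A3 must be 5 to fit the 16 across and 6 down.
C3 = 16 − 9 = 7 completes the 16 across.
A2 = 6 − 5 = 1 completes the 6 down.
C2 = 15 − 6 = 9 completes the 15 across.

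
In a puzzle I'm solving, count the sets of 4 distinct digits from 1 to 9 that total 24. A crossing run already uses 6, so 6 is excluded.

4 distinct digits from 1–9 sum between 10 and 30.
Dropping sets that contain 6.
Enumerating: {2,5,8,9}, {3,4,8,9}, {3,5,7,9}, {4,5,7,8}.

4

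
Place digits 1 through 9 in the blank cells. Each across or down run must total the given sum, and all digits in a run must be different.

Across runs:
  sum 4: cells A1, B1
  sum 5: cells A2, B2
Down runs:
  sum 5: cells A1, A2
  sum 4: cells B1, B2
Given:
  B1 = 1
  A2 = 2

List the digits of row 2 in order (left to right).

4 in 2 cells must be {1,3}.
A1 = 4 − 1 = 3 completes the 4 across.
B2 = 5 − 2 = 3 completes the 5 across.

2 3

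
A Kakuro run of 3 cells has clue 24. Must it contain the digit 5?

No

The only way to make 24 from 3 distinct digits is {7,8,9}, which does not contain 5.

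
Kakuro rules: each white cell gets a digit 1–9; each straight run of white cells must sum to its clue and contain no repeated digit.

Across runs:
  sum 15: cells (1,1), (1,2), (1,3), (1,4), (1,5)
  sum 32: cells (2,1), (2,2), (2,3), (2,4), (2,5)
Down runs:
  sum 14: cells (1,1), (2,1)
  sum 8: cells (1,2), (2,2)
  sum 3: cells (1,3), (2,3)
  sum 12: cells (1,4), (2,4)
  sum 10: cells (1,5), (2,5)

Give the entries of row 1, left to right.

5, 2, 1, 4, 3

15 in 5 cells must be {1,2,3,4,5}; 3 in 2 cells must be {1,2}.
Only 5 fits (1,1) under both its across sum 15 and down sum 14.
(2,1) = 14 − 5 = 9 completes the 14 down.
Given what's placed, (2,3) must be 2 to fit the 32 across and 3 down.
(1,3) = 3 − 2 = 1 completes the 3 down.
No cell is forced outright now. (2,2) can only be 6 or 7 (the digits allowed by both its 32 across and its 8 down). If (2,2) = 7: then (1,2) would have to be in {2,3,4} for the 15 across but in {1} for the 8 down — contradiction. So (2,2) = 6.
(1,2) = 8 − 6 = 2 completes the 8 down.
Nothing is forced directly, so branch on (2,4), whose candidates are 7 or 8. If (2,4) = 7: then (1,4) would have to be in {3,4} for the 15 across but in {5} for the 12 down — contradiction. So (2,4) = 8.
(1,4) = 12 − 8 = 4 completes the 12 down.
(1,5) = 15 − 12 = 3 completes the 15 across.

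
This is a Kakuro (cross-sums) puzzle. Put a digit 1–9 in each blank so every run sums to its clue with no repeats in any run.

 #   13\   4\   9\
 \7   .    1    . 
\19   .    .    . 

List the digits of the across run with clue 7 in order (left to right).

7 in 3 cells must be {1,2,4}; 4 in 2 cells must be {1,3}.
R1C1 = 4: the only remaining digit allowed by both the 7 across and the 13 down.
R1C3 = 7 − 5 = 2 completes the 7 across.
R2C1 = 13 − 4 = 9 completes the 13 down.
R2C2 = 4 − 1 = 3 completes the 4 down.
R2C3 = 19 − 12 = 7 completes the 19 across.

4 1 2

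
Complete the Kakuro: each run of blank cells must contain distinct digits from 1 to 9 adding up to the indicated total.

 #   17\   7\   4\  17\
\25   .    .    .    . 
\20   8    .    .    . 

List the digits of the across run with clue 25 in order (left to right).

9 5 3 8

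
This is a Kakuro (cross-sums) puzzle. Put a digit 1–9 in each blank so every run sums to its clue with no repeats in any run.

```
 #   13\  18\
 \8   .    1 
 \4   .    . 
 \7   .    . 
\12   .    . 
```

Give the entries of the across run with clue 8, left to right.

7 1

4 in 2 cells must be {1,3}.
R1C1 = 8 − 1 = 7 completes the 8 across.
Given what's placed, R2C2 must be 3 to fit the 4 across and 18 down.
R4C1 = 3: the only remaining digit allowed by both the 12 across and the 13 down.
R4C2 = 12 − 3 = 9 completes the 12 across.
R2C1 = 4 − 3 = 1 completes the 4 across.
R3C1 = 13 − 11 = 2 completes the 13 down.
R3C2 = 7 − 2 = 5 completes the 7 across.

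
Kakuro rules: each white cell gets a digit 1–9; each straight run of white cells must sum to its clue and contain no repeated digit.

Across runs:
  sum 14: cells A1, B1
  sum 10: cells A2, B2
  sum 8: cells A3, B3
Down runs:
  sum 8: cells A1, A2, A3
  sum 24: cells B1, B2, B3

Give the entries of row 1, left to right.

5, 9

24 in 3 cells must be {7,8,9}.
The 14 across and the 8 down share only 5, so A1 = 5.
B1 = 14 − 5 = 9 completes the 14 across.
Given what's placed, B3 must be 7 to fit the 8 across and 24 down.
B2 = 24 − 16 = 8 completes the 24 down.
A3 = 8 − 7 = 1 completes the 8 across.
A2 = 10 − 8 = 2 completes the 10 across.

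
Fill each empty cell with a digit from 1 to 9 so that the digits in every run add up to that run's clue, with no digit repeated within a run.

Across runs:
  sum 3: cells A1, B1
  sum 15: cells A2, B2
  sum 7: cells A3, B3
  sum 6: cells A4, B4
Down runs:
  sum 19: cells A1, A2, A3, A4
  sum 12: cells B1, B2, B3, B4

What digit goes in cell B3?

3 in 2 cells must be {1,2}.
Only 6 fits B2 under both its across sum 15 and down sum 12.
A2 = 15 − 6 = 9 completes the 15 across.
Nothing is forced directly, so branch on A1, whose candidates are 1 or 2. If A1 = 2: that forces B1 = 1, B4 = 2, B3 = 3, after which A4 would have to be in {4} for the 6 across but in {1,3,5,7} for the 19 down — contradiction. So A1 = 1.
B1 = 3 − 1 = 2 completes the 3 across.
B4 = 1: the only remaining digit allowed by both the 6 across and the 12 down.
B3 = 12 − 9 = 3 completes the 12 down.

3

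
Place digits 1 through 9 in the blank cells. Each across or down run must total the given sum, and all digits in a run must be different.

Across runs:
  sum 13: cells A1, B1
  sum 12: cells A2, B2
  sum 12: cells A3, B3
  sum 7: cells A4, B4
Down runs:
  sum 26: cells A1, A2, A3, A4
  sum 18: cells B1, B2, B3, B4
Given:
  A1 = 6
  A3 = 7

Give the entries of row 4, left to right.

B1 = 13 − 6 = 7 completes the 13 across.
B3 = 12 − 7 = 5 completes the 12 across.
Given what's placed, B2 must be 4 to fit the 12 across and 18 down.
B4 = 18 − 16 = 2 completes the 18 down.
A2 = 12 − 4 = 8 completes the 12 across.
A4 = 7 − 2 = 5 completes the 7 across.

5, 2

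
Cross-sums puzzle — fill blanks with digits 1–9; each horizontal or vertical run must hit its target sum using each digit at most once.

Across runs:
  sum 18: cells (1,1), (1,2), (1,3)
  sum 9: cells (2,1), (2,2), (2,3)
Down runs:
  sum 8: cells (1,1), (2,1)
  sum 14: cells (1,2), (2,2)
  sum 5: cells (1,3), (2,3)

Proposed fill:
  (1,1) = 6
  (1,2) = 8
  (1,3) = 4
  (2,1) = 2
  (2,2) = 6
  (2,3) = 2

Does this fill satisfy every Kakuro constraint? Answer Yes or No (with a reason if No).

No — the down run (1,3)–(2,3) sums to 6, not 5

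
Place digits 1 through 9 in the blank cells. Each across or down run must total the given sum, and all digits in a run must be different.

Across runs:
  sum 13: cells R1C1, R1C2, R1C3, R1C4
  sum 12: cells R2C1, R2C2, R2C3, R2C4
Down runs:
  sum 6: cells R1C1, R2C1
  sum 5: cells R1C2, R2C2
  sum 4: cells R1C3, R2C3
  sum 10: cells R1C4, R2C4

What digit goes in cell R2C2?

2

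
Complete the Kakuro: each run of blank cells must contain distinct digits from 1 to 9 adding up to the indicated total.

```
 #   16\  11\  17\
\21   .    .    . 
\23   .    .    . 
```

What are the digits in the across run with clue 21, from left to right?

23 in 3 cells must be {6,8,9}; 16 in 2 cells must be {7,9}; 17 in 2 cells must be {8,9}.
The 23 across and the 16 down share only 9, so R2C1 = 9.
Given what's placed, R2C3 must be 8 to fit the 23 across and 17 down.
R1C1 = 16 − 9 = 7 completes the 16 down.
R1C3 = 17 − 8 = 9 completes the 17 down.
R2C2 = 23 − 17 = 6 completes the 23 across.
R1C2 = 21 − 16 = 5 completes the 21 across.

7 5 9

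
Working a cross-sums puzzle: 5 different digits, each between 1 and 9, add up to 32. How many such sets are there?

5 distinct digits from 1–9 sum between 15 and 35.
Enumerating: {2,6,7,8,9}, {3,5,7,8,9}, {4,5,6,8,9}.

3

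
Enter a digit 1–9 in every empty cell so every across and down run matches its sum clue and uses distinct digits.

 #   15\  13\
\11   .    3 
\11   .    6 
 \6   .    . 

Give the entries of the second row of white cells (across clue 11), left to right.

R1C1 = 11 − 3 = 8 completes the 11 across.
R2C1 = 11 − 6 = 5 completes the 11 across.
R3C1 = 15 − 13 = 2 completes the 15 down.
R3C2 = 6 − 2 = 4 completes the 6 across.

5 6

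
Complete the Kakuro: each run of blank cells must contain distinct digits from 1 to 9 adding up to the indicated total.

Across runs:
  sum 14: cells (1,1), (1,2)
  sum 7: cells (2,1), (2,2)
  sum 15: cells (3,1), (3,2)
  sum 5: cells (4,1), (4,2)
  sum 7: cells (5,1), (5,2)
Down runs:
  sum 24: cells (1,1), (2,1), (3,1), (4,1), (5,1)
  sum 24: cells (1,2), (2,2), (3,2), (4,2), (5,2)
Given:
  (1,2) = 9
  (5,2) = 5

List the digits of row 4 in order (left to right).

(1,1) = 14 − 9 = 5 completes the 14 across.
(5,1) = 7 − 5 = 2 completes the 7 across.
Nothing is forced directly, so branch on (3,2), whose candidates are 6 or 7. If (3,2) = 6: that forces (3,1) = 9, (4,1) = 1, after which (4,2) would have to be in {4} for the 5 across but in {1,3} for the 24 down — contradiction. So (3,2) = 7.
(3,1) = 15 − 7 = 8 completes the 15 across.
Given what's placed, (4,1) must be 3 to fit the 5 across and 24 down.
(4,2) = 5 − 3 = 2 completes the 5 across.
(2,1) = 24 − 18 = 6 completes the 24 down.
(2,2) = 7 − 6 = 1 completes the 7 across.

3 2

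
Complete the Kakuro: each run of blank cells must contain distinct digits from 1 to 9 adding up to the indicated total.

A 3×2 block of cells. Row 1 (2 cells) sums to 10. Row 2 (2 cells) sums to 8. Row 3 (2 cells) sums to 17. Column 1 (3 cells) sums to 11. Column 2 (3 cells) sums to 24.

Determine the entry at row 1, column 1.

2

17 in 2 cells must be {8,9}; 24 in 3 cells must be {7,8,9}.
The 8 across and the 24 down share only 7, so (2,2) = 7.
The 17 across and the 11 down share only 8, so (3,1) = 8.
(3,2) = 17 − 8 = 9 completes the 17 across.
(1,2) = 24 − 16 = 8 completes the 24 down.
(2,1) = 8 − 7 = 1 completes the 8 across.
(1,1) = 10 − 8 = 2 completes the 10 across.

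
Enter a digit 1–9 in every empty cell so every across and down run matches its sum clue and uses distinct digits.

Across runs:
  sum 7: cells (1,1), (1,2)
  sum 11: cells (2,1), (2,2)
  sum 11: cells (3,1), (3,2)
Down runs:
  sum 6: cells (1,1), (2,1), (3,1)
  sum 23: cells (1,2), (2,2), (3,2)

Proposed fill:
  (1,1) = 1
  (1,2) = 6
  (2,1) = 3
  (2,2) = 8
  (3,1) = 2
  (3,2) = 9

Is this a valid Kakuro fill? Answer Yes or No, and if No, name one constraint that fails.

Yes

Across: 1+6=7; 3+8=11; 2+9=11. Down: 1+3+2=6; 6+8+9=23. No digit repeats within any run.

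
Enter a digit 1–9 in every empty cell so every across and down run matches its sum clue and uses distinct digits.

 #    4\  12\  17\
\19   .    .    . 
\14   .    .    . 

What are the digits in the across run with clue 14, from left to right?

1 5 8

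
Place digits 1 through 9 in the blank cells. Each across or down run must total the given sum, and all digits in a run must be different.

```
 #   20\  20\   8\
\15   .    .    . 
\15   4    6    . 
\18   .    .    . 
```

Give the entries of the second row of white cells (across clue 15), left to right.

R2C3 = 15 − 10 = 5 completes the 15 across.
No cell is forced outright now. R1C2 can only be 5 or 9 (the digits allowed by both its 15 across and its 20 down). If R1C2 = 9: then R1C1 would have to be in {1,2,4,5} for the 15 across but in {7,9} for the 20 down — contradiction. So R1C2 = 5.
R3C2 = 20 − 11 = 9 completes the 20 down.
Given what's placed, R3C1 must be 7 to fit the 18 across and 20 down.
R3C3 = 18 − 16 = 2 completes the 18 across.
R1C1 = 20 − 11 = 9 completes the 20 down.
R1C3 = 15 − 14 = 1 completes the 15 across.

4 6 5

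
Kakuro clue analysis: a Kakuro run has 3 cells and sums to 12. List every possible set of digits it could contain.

{1,2,9}; {1,3,8}; {1,4,7}; {1,5,6}; {2,3,7}; {2,4,6}; {3,4,5}

3 distinct digits from 1–9 sum between 6 and 24.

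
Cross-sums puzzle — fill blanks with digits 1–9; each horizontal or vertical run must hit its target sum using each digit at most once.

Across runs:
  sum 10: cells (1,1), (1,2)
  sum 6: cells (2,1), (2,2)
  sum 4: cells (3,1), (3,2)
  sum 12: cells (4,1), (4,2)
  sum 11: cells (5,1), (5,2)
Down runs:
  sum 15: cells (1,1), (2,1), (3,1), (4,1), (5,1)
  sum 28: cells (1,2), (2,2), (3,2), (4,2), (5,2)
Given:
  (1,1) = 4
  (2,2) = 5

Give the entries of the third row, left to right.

3, 1

4 in 2 cells must be {1,3}; 15 in 5 cells must be {1,2,3,4,5}.
(1,2) = 10 − 4 = 6 completes the 10 across.
(2,1) = 6 − 5 = 1 completes the 6 across.
Given what's placed, (3,1) must be 3 to fit the 4 across and 15 down.
(3,2) = 4 − 3 = 1 completes the 4 across.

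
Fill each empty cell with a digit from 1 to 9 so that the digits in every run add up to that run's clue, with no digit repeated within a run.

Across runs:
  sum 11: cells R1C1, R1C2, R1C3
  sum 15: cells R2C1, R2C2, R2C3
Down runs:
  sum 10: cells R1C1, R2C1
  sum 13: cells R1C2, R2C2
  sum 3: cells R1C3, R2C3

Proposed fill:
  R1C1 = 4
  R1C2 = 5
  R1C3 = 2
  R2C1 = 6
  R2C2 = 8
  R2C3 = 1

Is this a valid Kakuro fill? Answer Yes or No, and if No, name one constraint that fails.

Across: 4+5+2=11; 6+8+1=15. Down: 4+6=10; 5+8=13; 2+1=3. No digit repeats within any run.

Yes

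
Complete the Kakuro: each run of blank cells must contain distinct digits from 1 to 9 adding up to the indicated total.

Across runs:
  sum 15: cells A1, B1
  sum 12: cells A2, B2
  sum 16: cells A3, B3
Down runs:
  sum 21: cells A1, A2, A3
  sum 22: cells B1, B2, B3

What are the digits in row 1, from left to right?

16 in 2 cells must be {7,9}.
Nothing is forced directly, so branch on A3, whose candidates are 7 or 9. If A3 = 9: that forces B3 = 7, B2 = 9, B1 = 6, after which A2 would have to be in {3} for the 12 across but in {4,5,7,8} for the 21 down — contradiction. So A3 = 7.
B3 = 16 − 7 = 9 completes the 16 across.
Nothing is forced directly, so branch on A1, whose candidates are 6 or 8 or 9. If A1 = 6: then B1 would have to be in {9} for the 15 across but in {5,6,7,8} for the 22 down — contradiction. If A1 = 8: that forces B1 = 7, after which A2 would have to be in {3,4,5,7,8,9} for the 12 across but in {6} for the 21 down — contradiction. So A1 = 9.
B1 = 15 − 9 = 6 completes the 15 across.
A2 = 21 − 16 = 5 completes the 21 down.
B2 = 12 − 5 = 7 completes the 12 across.

9, 6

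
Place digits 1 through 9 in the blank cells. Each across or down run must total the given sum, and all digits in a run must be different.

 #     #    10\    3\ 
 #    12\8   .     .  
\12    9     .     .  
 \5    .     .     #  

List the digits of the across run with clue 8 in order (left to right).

7, 1

3 in 2 cells must be {1,2}.
R3C1 = 12 − 9 = 3 completes the 12 down.
R3C2 = 5 − 3 = 2 completes the 5 across.
R2C2 = 1: the only remaining digit allowed by both the 12 across and the 10 down.
R2C3 = 12 − 10 = 2 completes the 12 across.
R1C2 = 10 − 3 = 7 completes the 10 down.
R1C3 = 8 − 7 = 1 completes the 8 across.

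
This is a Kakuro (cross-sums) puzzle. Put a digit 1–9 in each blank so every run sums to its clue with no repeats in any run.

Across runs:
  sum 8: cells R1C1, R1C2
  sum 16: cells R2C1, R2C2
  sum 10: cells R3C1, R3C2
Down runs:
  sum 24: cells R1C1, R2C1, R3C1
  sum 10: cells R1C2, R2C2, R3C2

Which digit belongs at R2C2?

7

16 in 2 cells must be {7,9}; 24 in 3 cells must be {7,8,9}.
The 8 across and the 24 down share only 7, so R1C1 = 7.
R1C2 = 8 − 7 = 1 completes the 8 across.
Given what's placed, R2C1 must be 9 to fit the 16 across and 24 down.
R2C2 = 16 − 9 = 7 completes the 16 across.
R3C1 = 24 − 16 = 8 completes the 24 down.
R3C2 = 10 − 8 = 2 completes the 10 across.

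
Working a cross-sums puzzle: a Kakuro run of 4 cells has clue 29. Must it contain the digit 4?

The only way to make 29 from 4 distinct digits is {5,7,8,9}, which does not contain 4.

No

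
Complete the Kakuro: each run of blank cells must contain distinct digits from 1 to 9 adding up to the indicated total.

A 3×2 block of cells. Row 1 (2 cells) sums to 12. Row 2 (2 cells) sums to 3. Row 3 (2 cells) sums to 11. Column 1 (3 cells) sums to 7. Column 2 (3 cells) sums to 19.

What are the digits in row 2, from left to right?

3 in 2 cells must be {1,2}; 7 in 3 cells must be {1,2,4}.
The 12 across and the 7 down share only 4, so (1,1) = 4.
(1,2) = 12 − 4 = 8 completes the 12 across.
Given what's placed, (2,2) must be 2 to fit the 3 across and 19 down.
(3,1) = 2: the only remaining digit allowed by both the 11 across and the 7 down.
(3,2) = 11 − 2 = 9 completes the 11 across.
(2,1) = 3 − 2 = 1 completes the 3 across.

1 2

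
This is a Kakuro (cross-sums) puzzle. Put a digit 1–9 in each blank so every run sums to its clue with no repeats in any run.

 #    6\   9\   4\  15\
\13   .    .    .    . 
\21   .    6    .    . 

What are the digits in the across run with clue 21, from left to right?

4, 6, 3, 8

4 in 2 cells must be {1,3}.
R1C2 = 9 − 6 = 3 completes the 9 down.
Given what's placed, R1C3 must be 1 to fit the 13 across and 4 down.
R1C4 = 7: the only remaining digit allowed by both the 13 across and the 15 down.
R2C3 = 4 − 1 = 3 completes the 4 down.
R2C4 = 15 − 7 = 8 completes the 15 down.
R1C1 = 13 − 11 = 2 completes the 13 across.
R2C1 = 21 − 17 = 4 completes the 21 across.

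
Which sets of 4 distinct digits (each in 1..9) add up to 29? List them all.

{5,7,8,9}

4 distinct digits from 1–9 sum between 10 and 30.
Only one set works: {5,7,8,9}.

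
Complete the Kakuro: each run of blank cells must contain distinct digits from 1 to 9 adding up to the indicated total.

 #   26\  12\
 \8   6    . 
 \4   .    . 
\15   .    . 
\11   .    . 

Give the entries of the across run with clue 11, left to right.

4 in 2 cells must be {1,3}.
R1C2 = 8 − 6 = 2 completes the 8 across.
R2C1 = 3: the only remaining digit allowed by both the 4 across and the 26 down.
R2C2 = 4 − 3 = 1 completes the 4 across.
Given what's placed, R3C2 must be 6 to fit the 15 across and 12 down.
R4C2 = 12 − 9 = 3 completes the 12 down.
R3C1 = 15 − 6 = 9 completes the 15 across.
R4C1 = 11 − 3 = 8 completes the 11 across.

8, 3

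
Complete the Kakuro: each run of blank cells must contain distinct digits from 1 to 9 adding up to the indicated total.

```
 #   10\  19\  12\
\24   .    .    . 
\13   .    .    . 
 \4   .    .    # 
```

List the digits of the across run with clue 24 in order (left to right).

24 in 3 cells must be {7,8,9}; 4 in 2 cells must be {1,3}.
Only 7 fits R1C1 under both its across sum 24 and down sum 10.
Given what's placed, R3C1 must be 1 to fit the 4 across and 10 down.
R3C2 = 4 − 1 = 3 completes the 4 across.
R1C2 = 9: the only remaining digit allowed by both the 24 across and the 19 down.
R1C3 = 24 − 16 = 8 completes the 24 across.

7, 9, 8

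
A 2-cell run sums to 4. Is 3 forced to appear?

The only way to make 4 from 2 distinct digits is {1,3}, which contains 3.

Yes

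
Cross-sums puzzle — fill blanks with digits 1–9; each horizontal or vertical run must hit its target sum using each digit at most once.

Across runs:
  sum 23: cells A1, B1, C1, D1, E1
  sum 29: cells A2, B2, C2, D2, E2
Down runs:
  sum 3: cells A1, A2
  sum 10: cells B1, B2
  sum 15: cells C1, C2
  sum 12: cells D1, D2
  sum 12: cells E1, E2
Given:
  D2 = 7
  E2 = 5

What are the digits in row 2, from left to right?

3 in 2 cells must be {1,2}.
D1 = 12 − 7 = 5 completes the 12 down.
E1 = 12 − 5 = 7 completes the 12 down.
A2 = 2: the only remaining digit allowed by both the 29 across and the 3 down.
A1 = 3 − 2 = 1 completes the 3 down.
No cell is forced outright now. B2 can only be 6 or 9 (the digits allowed by both its 29 across and its 10 down). If B2 = 9: then B1 would have to be in {2,4,6,8} for the 23 across but in {1} for the 10 down — contradiction. So B2 = 6.
B1 = 10 − 6 = 4 completes the 10 down.
C1 = 23 − 17 = 6 completes the 23 across.
C2 = 29 − 20 = 9 completes the 29 across.

2 6 9 7 5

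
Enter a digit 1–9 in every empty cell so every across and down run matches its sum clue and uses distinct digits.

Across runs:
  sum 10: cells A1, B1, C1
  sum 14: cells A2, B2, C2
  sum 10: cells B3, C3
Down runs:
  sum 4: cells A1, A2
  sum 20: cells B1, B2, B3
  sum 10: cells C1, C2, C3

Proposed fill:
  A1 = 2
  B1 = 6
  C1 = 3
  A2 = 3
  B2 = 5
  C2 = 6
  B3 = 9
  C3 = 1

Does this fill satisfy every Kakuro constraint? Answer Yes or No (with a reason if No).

No — the across run A1–C1 sums to 11, not 10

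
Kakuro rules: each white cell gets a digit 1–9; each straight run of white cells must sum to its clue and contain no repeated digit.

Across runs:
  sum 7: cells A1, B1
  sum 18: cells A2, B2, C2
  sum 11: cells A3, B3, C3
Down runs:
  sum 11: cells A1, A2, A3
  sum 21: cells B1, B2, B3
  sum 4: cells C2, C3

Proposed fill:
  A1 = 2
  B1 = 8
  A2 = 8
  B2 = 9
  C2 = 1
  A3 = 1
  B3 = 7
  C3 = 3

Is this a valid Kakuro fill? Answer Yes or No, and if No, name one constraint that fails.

No — the across run A1–B1 sums to 10, not 7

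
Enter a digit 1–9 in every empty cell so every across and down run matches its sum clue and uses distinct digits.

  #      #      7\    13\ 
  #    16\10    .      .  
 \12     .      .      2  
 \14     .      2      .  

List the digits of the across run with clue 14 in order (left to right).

16 in 2 cells must be {7,9}; 7 in 3 cells must be {1,2,4}.
No cell is forced outright now. R1C2 can only be 1 or 4 (the digits allowed by both its 10 across and its 7 down). If R1C2 = 1: then R1C3 would have to be in {9} for the 10 across but in {3,4,5,6,7,8} for the 13 down — contradiction. So R1C2 = 4.
R1C3 = 10 − 4 = 6 completes the 10 across.
R2C2 = 7 − 6 = 1 completes the 7 down.
R3C3 = 13 − 8 = 5 completes the 13 down.
R2C1 = 12 − 3 = 9 completes the 12 across.
R3C1 = 14 − 7 = 7 completes the 14 across.

7, 2, 5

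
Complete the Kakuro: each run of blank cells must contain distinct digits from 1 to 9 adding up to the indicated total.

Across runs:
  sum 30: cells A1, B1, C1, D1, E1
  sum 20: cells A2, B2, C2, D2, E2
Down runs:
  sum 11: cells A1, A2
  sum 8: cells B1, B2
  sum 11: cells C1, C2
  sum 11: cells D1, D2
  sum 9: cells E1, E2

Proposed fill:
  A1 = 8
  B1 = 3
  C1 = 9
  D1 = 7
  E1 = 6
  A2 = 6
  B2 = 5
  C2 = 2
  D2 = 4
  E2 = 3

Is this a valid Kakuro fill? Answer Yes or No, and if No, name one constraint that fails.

No — the across run A1–E1 sums to 33, not 30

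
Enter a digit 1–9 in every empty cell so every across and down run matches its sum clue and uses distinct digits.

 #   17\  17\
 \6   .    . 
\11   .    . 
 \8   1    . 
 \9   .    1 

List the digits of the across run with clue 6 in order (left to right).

2 4

R3C2 = 8 − 1 = 7 completes the 8 across.
R4C1 = 9 − 1 = 8 completes the 9 across.
Nothing is forced directly, so branch on R1C1, whose candidates are 2 or 5. If R1C1 = 5: then R1C2 would have to be in {1} for the 6 across but in {3,4,5,6} for the 17 down — contradiction. So R1C1 = 2.
R1C2 = 6 − 2 = 4 completes the 6 across.
R2C1 = 17 − 11 = 6 completes the 17 down.
R2C2 = 11 − 6 = 5 completes the 11 across.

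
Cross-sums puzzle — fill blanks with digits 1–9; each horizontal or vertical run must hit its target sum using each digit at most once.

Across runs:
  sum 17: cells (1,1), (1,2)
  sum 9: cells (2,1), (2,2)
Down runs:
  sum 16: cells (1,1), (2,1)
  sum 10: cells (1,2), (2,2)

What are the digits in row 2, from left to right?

7 2

17 in 2 cells must be {8,9}; 16 in 2 cells must be {7,9}.
The 17 across and the 16 down share only 9, so (1,1) = 9.
(1,2) = 17 − 9 = 8 completes the 17 across.
(2,1) = 16 − 9 = 7 completes the 16 down.
(2,2) = 9 − 7 = 2 completes the 9 across.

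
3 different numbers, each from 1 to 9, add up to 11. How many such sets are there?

3 distinct digits from 1–9 sum between 6 and 24.
Enumerating: {1,2,8}, {1,3,7}, {1,4,6}, {2,3,6}, {2,4,5}.

5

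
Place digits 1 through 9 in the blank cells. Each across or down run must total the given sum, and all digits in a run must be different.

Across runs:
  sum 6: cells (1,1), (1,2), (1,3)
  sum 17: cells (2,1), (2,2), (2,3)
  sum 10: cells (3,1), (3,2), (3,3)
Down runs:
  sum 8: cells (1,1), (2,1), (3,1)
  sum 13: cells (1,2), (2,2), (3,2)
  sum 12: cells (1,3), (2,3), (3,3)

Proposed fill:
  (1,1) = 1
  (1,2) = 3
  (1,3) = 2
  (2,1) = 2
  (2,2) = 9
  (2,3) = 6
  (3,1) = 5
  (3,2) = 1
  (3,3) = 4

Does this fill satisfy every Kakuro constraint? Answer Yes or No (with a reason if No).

Yes

Across: 1+3+2=6; 2+9+6=17; 5+1+4=10. Down: 1+2+5=8; 3+9+1=13; 2+6+4=12. No digit repeats within any run.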